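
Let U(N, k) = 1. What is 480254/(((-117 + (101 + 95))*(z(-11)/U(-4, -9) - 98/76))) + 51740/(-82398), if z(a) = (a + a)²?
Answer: 714379273358/59701347303 ≈ 11.966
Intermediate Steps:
z(a) = 4*a² (z(a) = (2*a)² = 4*a²)
480254/(((-117 + (101 + 95))*(z(-11)/U(-4, -9) - 98/76))) + 51740/(-82398) = 480254/(((-117 + (101 + 95))*((4*(-11)²)/1 - 98/76))) + 51740/(-82398) = 480254/(((-117 + 196)*((4*121)*1 - 98*1/76))) + 51740*(-1/82398) = 480254/((79*(484*1 - 49/38))) - 25870/41199 = 480254/((79*(484 - 49/38))) - 25870/41199 = 480254/((79*(18343/38))) - 25870/41199 = 480254/(1449097/38) - 25870/41199 = 480254*(38/1449097) - 25870/41199 = 18249652/1449097 - 25870/41199 = 714379273358/59701347303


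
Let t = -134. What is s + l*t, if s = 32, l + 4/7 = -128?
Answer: 120824/7 ≈ 17261.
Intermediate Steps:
l = -900/7 (l = -4/7 - 128 = -900/7 ≈ -128.57)
s + l*t = 32 - 900/7*(-134) = 32 + 120600/7 = 120824/7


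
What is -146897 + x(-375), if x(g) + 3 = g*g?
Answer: -6275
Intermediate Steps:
x(g) = -3 + g**2 (x(g) = -3 + g*g = -3 + g**2)
-146897 + x(-375) = -146897 + (-3 + (-375)**2) = -146897 + (-3 + 140625) = -146897 + 140622 = -6275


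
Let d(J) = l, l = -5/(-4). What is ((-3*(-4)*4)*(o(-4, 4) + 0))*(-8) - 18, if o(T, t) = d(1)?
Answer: -498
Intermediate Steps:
l = 5/4 (l = -5*(-1/4) = 5/4 ≈ 1.2500)
d(J) = 5/4
o(T, t) = 5/4
((-3*(-4)*4)*(o(-4, 4) + 0))*(-8) - 18 = ((-3*(-4)*4)*(5/4 + 0))*(-8) - 18 = ((12*4)*(5/4))*(-8) - 18 = (48*(5/4))*(-8) - 18 = 60*(-8) - 18 = -480 - 18 = -498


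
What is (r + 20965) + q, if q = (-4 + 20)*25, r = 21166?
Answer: 42531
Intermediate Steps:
q = 400 (q = 16*25 = 400)
(r + 20965) + q = (21166 + 20965) + 400 = 42131 + 400 = 42531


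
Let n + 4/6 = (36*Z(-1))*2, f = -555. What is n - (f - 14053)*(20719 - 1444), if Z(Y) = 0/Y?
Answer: 844707598/3 ≈ 2.8157e+8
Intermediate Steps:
Z(Y) = 0
n = -2/3 (n = -2/3 + (36*0)*2 = -2/3 + 0*2 = -2/3 + 0 = -2/3 ≈ -0.66667)
n - (f - 14053)*(20719 - 1444) = -2/3 - (-555 - 14053)*(20719 - 1444) = -2/3 - (-14608)*19275 = -2/3 - 1*(-281569200) = -2/3 + 281569200 = 844707598/3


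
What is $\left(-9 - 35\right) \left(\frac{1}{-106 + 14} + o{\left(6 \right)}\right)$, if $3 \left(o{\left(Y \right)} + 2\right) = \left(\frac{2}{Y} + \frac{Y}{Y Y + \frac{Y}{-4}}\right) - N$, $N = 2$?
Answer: $\frac{22847}{207} \approx 110.37$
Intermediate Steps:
$o{\left(Y \right)} = - \frac{8}{3} + \frac{2}{3 Y} + \frac{Y}{3 \left(Y^{2} - \frac{Y}{4}\right)}$ ($o{\left(Y \right)} = -2 + \frac{\left(\frac{2}{Y} + \frac{Y}{Y Y + \frac{Y}{-4}}\right) - 2}{3} = -2 + \frac{\left(\frac{2}{Y} + \frac{Y}{Y^{2} + Y \left(- \frac{1}{4}\right)}\right) - 2}{3} = -2 + \frac{\left(\frac{2}{Y} + \frac{Y}{Y^{2} - \frac{Y}{4}}\right) - 2}{3} = -2 + \frac{-2 + \frac{2}{Y} + \frac{Y}{Y^{2} - \frac{Y}{4}}}{3} = -2 + \left(- \frac{2}{3} + \frac{2}{3 Y} + \frac{Y}{3 \left(Y^{2} - \frac{Y}{4}\right)}\right) = - \frac{8}{3} + \frac{2}{3 Y} + \frac{Y}{3 \left(Y^{2} - \frac{Y}{4}\right)}$)
$\left(-9 - 35\right) \left(\frac{1}{-106 + 14} + o{\left(6 \right)}\right) = \left(-9 - 35\right) \left(\frac{1}{-106 + 14} + \frac{2 \left(-1 - 16 \cdot 6^{2} + 10 \cdot 6\right)}{3 \cdot 6 \left(-1 + 4 \cdot 6\right)}\right) = - 44 \left(\frac{1}{-92} + \frac{2}{3} \cdot \frac{1}{6} \frac{1}{-1 + 24} \left(-1 - 576 + 60\right)\right) = - 44 \left(- \frac{1}{92} + \frac{2}{3} \cdot \frac{1}{6} \cdot \frac{1}{23} \left(-1 - 576 + 60\right)\right) = - 44 \left(- \frac{1}{92} + \frac{2}{3} \cdot \frac{1}{6} \cdot \frac{1}{23} \left(-517\right)\right) = - 44 \left(- \frac{1}{92} - \frac{517}{207}\right) = \left(-44\right) \left(- \frac{2077}{828}\right) = \frac{22847}{207}$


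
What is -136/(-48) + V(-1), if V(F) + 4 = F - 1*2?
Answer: -25/6 ≈ -4.1667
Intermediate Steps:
V(F) = -6 + F (V(F) = -4 + (F - 1*2) = -4 + (F - 2) = -4 + (-2 + F) = -6 + F)
-136/(-48) + V(-1) = -136/(-48) + (-6 - 1) = -1/48*(-136) - 7 = 17/6 - 7 = -25/6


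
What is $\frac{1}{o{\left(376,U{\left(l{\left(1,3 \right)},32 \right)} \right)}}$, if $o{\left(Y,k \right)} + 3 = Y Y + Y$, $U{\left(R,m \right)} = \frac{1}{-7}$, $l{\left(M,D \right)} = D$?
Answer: $\frac{1}{141749} \approx 7.0547 \cdot 10^{-6}$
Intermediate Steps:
$U{\left(R,m \right)} = - \frac{1}{7}$
$o{\left(Y,k \right)} = -3 + Y + Y^{2}$ ($o{\left(Y,k \right)} = -3 + \left(Y Y + Y\right) = -3 + \left(Y^{2} + Y\right) = -3 + \left(Y + Y^{2}\right) = -3 + Y + Y^{2}$)
$\frac{1}{o{\left(376,U{\left(l{\left(1,3 \right)},32 \right)} \right)}} = \frac{1}{-3 + 376 + 376^{2}} = \frac{1}{-3 + 376 + 141376} = \frac{1}{141749}$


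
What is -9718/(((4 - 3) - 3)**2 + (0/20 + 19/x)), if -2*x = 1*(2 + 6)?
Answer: 38872/3 ≈ 12957.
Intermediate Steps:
x = -4 (x = -(2 + 6)/2 = -8/2 = -1/2*8 = -4)
-9718/(((4 - 3) - 3)**2 + (0/20 + 19/x)) = -9718/(((4 - 3) - 3)**2 + (0/20 + 19/(-4))) = -9718/((1 - 3)**2 + (0*(1/20) + 19*(-1/4))) = -9718/((-2)**2 + (0 - 19/4)) = -9718/(4 - 19/4) = -9718/(-3/4) = -4/3*(-9718) = 38872/3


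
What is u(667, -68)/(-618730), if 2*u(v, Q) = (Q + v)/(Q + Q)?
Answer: 599/168294560 ≈ 3.5592e-6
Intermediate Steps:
u(v, Q) = (Q + v)/(4*Q) (u(v, Q) = ((Q + v)/(Q + Q))/2 = ((Q + v)/((2*Q)))/2 = ((Q + v)*(1/(2*Q)))/2 = ((Q + v)/(2*Q))/2 = (Q + v)/(4*Q))
u(667, -68)/(-618730) = ((1/4)*(-68 + 667)/(-68))/(-618730) = ((1/4)*(-1/68)*599)*(-1/618730) = -599/272*(-1/618730) = 599/168294560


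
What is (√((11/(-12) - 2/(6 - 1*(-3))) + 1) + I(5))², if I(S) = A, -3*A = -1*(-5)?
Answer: (10 - I*√5)²/36 ≈ 2.6389 - 1.2423*I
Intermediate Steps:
A = -5/3 (A = -(-1)*(-5)/3 = -⅓*5 = -5/3 ≈ -1.6667)
I(S) = -5/3
(√((11/(-12) - 2/(6 - 1*(-3))) + 1) + I(5))² = (√((11/(-12) - 2/(6 - 1*(-3))) + 1) - 5/3)² = (√((11*(-1/12) - 2/(6 + 3)) + 1) - 5/3)² = (√((-11/12 - 2/9) + 1) - 5/3)² = (√(-41/36 + 1) - 5/3)² = (√(-5/36) - 5/3)² = (I*√5/6 - 5/3)² = (-5/3 + I*√5/6)²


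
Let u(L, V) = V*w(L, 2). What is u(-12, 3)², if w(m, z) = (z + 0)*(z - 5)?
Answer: 324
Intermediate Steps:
w(m, z) = z*(-5 + z)
u(L, V) = -6*V (u(L, V) = V*(2*(-5 + 2)) = V*(2*(-3)) = V*(-6) = -6*V)
u(-12, 3)² = (-6*3)² = (-18)² = 324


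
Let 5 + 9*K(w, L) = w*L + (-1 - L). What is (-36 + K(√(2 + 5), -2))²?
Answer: 107612/81 + 1312*√7/81 ≈ 1371.4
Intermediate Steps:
K(w, L) = -⅔ - L/9 + L*w/9 (K(w, L) = -5/9 + (w*L + (-1 - L))/9 = -5/9 + (L*w + (-1 - L))/9 = -5/9 + (-1 - L + L*w)/9 = -5/9 + (-⅑ - L/9 + L*w/9) = -⅔ - L/9 + L*w/9)
(-36 + K(√(2 + 5), -2))² = (-36 + (-⅔ - ⅑*(-2) + (⅑)*(-2)*√(2 + 5)))² = (-36 + (-⅔ + 2/9 + (⅑)*(-2)*√7))² = (-36 + (-⅔ + 2/9 - 2*√7/9))² = (-36 + (-4/9 - 2*√7/9))² = (-328/9 - 2*√7/9)²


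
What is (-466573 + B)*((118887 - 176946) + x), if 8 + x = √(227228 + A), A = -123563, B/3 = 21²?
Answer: 27015671750 - 465250*√103665 ≈ 2.6866e+10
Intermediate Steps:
B = 1323 (B = 3*21² = 3*441 = 1323)
x = -8 + √103665 (x = -8 + √(227228 - 123563) = -8 + √103665 ≈ 313.97)
(-466573 + B)*((118887 - 176946) + x) = (-466573 + 1323)*((118887 - 176946) + (-8 + √103665)) = -465250*(-58059 + (-8 + √103665)) = -465250*(-58067 + √103665) = 27015671750 - 465250*√103665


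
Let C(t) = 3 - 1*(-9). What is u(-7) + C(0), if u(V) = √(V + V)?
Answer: 12 + I*√14 ≈ 12.0 + 3.7417*I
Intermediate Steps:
u(V) = √2*√V (u(V) = √(2*V) = √2*√V)
C(t) = 12 (C(t) = 3 + 9 = 12)
u(-7) + C(0) = √2*√(-7) + 12 = √2*(I*√7) + 12 = I*√14 + 12 = 12 + I*√14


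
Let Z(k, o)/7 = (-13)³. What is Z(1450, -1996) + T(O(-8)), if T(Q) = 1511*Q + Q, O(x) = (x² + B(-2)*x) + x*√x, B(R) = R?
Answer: 105581 - 24192*I*√2 ≈ 1.0558e+5 - 34213.0*I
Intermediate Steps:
Z(k, o) = -15379 (Z(k, o) = 7*(-13)³ = 7*(-2197) = -15379)
O(x) = x² + x^(3/2) - 2*x (O(x) = (x² - 2*x) + x*√x = (x² - 2*x) + x^(3/2) = x² + x^(3/2) - 2*x)
T(Q) = 1512*Q
Z(1450, -1996) + T(O(-8)) = -15379 + 1512*((-8)² + (-8)^(3/2) - 2*(-8)) = -15379 + 1512*(64 - 16*I*√2 + 16) = -15379 + 1512*(80 - 16*I*√2) = -15379 + (120960 - 24192*I*√2) = 105581 - 24192*I*√2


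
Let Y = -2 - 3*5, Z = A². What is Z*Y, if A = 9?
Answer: -1377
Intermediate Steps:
Z = 81 (Z = 9² = 81)
Y = -17 (Y = -2 - 15 = -17)
Z*Y = 81*(-17) = -1377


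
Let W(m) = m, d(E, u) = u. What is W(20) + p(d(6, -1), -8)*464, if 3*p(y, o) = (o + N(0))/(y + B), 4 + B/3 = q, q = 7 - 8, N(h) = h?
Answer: 292/3 ≈ 97.333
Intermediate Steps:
q = -1
B = -15 (B = -12 + 3*(-1) = -12 - 3 = -15)
p(y, o) = o/(3*(-15 + y)) (p(y, o) = ((o + 0)/(y - 15))/3 = (o/(-15 + y))/3 = o/(3*(-15 + y)))
W(20) + p(d(6, -1), -8)*464 = 20 + ((⅓)*(-8)/(-15 - 1))*464 = 20 + ((⅓)*(-8)/(-16))*464 = 20 + ((⅓)*(-8)*(-1/16))*464 = 20 + (⅙)*464 = 20 + 232/3 = 292/3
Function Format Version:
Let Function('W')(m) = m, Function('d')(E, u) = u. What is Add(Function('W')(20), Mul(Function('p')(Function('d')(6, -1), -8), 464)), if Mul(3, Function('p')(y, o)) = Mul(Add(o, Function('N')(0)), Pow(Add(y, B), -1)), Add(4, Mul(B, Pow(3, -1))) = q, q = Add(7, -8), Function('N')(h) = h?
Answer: Rational(292, 3) ≈ 97.333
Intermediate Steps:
q = -1
B = -15 (B = Add(-12, Mul(3, -1)) = Add(-12, -3) = -15)
Function('p')(y, o) = Mul(Rational(1, 3), o, Pow(Add(-15, y), -1)) (Function('p')(y, o) = Mul(Rational(1, 3), Mul(Add(o, 0), Pow(Add(y, -15), -1))) = Mul(Rational(1, 3), Mul(o, Pow(Add(-15, y), -1))) = Mul(Rational(1, 3), o, Pow(Add(-15, y), -1)))
Add(Function('W')(20), Mul(Function('p')(Function('d')(6, -1), -8), 464)) = Add(20, Mul(Mul(Rational(1, 3), -8, Pow(Add(-15, -1), -1)), 464)) = Add(20, Mul(Mul(Rational(1, 3), -8, Pow(-16, -1)), 464)) = Add(20, Mul(Mul(Rational(1, 3), -8, Rational(-1, 16)), 464)) = Add(20, Mul(Rational(1, 6), 464)) = Add(20, Rational(232, 3)) = Rational(292, 3)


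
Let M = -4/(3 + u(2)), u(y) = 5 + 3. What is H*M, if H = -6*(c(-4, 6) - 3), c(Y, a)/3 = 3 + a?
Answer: 576/11 ≈ 52.364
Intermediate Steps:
u(y) = 8
c(Y, a) = 9 + 3*a (c(Y, a) = 3*(3 + a) = 9 + 3*a)
H = -144 (H = -6*((9 + 3*6) - 3) = -6*((9 + 18) - 3) = -6*(27 - 3) = -6*24 = -144)
M = -4/11 (M = -4/(3 + 8) = -4/11 ≈ -0.36364)
H*M = -144*(-4/11) = 576/11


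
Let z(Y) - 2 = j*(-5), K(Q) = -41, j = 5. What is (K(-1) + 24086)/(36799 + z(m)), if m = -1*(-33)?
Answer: 24045/36776 ≈ 0.65382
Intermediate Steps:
m = 33
z(Y) = -23 (z(Y) = 2 + 5*(-5) = 2 - 25 = -23)
(K(-1) + 24086)/(36799 + z(m)) = (-41 + 24086)/(36799 - 23) = 24045/36776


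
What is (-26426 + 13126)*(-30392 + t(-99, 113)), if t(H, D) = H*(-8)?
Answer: 393680000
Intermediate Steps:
t(H, D) = -8*H
(-26426 + 13126)*(-30392 + t(-99, 113)) = (-26426 + 13126)*(-30392 - 8*(-99)) = -13300*(-30392 + 792) = -13300*(-29600) = 393680000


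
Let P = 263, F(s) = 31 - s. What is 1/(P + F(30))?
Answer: 1/264 ≈ 0.0037879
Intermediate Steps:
1/(P + F(30)) = 1/(263 + (31 - 1*30)) = 1/(263 + (31 - 30)) = 1/(263 + 1) = 1/264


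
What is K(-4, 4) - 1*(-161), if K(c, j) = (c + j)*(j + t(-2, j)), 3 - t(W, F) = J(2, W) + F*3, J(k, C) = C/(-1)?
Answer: 161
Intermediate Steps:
J(k, C) = -C (J(k, C) = C*(-1) = -C)
t(W, F) = 3 + W - 3*F (t(W, F) = 3 - (-W + F*3) = 3 - (-W + 3*F) = 3 + (W - 3*F) = 3 + W - 3*F)
K(c, j) = (1 - 2*j)*(c + j) (K(c, j) = (c + j)*(j + (3 - 2 - 3*j)) = (c + j)*(j + (1 - 3*j)) = (c + j)*(1 - 2*j) = (1 - 2*j)*(c + j))
K(-4, 4) - 1*(-161) = (-4 + 4 - 2*4² - 2*(-4)*4) - 1*(-161) = (-4 + 4 - 2*16 + 32) + 161 = (-4 + 4 - 32 + 32) + 161 = 0 + 161 = 161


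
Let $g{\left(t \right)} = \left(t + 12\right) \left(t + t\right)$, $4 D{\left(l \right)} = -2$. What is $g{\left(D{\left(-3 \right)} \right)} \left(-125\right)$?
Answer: $\frac{2875}{2} \approx 1437.5$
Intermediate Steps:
$D{\left(l \right)} = - \frac{1}{2}$ ($D{\left(l \right)} = \frac{1}{4} \left(-2\right) = - \frac{1}{2}$)
$g{\left(t \right)} = 2 t \left(12 + t\right)$ ($g{\left(t \right)} = \left(12 + t\right) 2 t = 2 t \left(12 + t\right)$)
$g{\left(D{\left(-3 \right)} \right)} \left(-125\right) = 2 \left(- \frac{1}{2}\right) \left(12 - \frac{1}{2}\right) \left(-125\right) = 2 \left(- \frac{1}{2}\right) \frac{23}{2} \left(-125\right) = \left(- \frac{23}{2}\right) \left(-125\right) = \frac{2875}{2}$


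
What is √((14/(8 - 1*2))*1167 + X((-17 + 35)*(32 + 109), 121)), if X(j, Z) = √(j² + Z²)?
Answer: √(2723 + √6456085) ≈ 72.553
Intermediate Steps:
X(j, Z) = √(Z² + j²)
√((14/(8 - 1*2))*1167 + X((-17 + 35)*(32 + 109), 121)) = √((14/(8 - 1*2))*1167 + √(121² + ((-17 + 35)*(32 + 109))²)) = √((14/(8 - 2))*1167 + √(14641 + (18*141)²)) = √((14/6)*1167 + √(14641 + 2538²)) = √((14*(⅙))*1167 + √(14641 + 6441444)) = √((7/3)*1167 + √6456085) = √(2723 + √6456085)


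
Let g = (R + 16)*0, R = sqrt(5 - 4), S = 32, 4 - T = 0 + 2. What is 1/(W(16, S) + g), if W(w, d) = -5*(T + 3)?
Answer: -1/25 ≈ -0.040000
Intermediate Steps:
T = 2 (T = 4 - (0 + 2) = 4 - 1*2 = 4 - 2 = 2)
R = 1 (R = sqrt(1) = 1)
W(w, d) = -25 (W(w, d) = -5*(2 + 3) = -5*5 = -25)
g = 0 (g = (1 + 16)*0 = 17*0 = 0)
1/(W(16, S) + g) = 1/(-25 + 0) = 1/(-25) = -1/25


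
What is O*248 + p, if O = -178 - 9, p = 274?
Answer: -46102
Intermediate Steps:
O = -187
O*248 + p = -187*248 + 274 = -46376 + 274 = -46102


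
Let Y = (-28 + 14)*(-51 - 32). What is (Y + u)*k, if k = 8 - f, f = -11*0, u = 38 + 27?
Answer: 9816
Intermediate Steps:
u = 65
f = 0
k = 8 (k = 8 - 1*0 = 8 + 0 = 8)
Y = 1162 (Y = -14*(-83) = 1162)
(Y + u)*k = (1162 + 65)*8 = 1227*8 = 9816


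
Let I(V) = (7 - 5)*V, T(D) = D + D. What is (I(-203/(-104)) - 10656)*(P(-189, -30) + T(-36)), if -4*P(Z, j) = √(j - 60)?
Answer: 9970362/13 + 1661727*I*√10/208 ≈ 7.6695e+5 + 25264.0*I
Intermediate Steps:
P(Z, j) = -√(-60 + j)/4 (P(Z, j) = -√(j - 60)/4 = -√(-60 + j)/4)
T(D) = 2*D
I(V) = 2*V
(I(-203/(-104)) - 10656)*(P(-189, -30) + T(-36)) = (2*(-203/(-104)) - 10656)*(-√(-60 - 30)/4 + 2*(-36)) = (2*(-203*(-1/104)) - 10656)*(-3*I*√10/4 - 72) = (2*(203/104) - 10656)*(-3*I*√10/4 - 72) = (203/52 - 10656)*(-3*I*√10/4 - 72) = -553909*(-72 - 3*I*√10/4)/52 = 9970362/13 + 1661727*I*√10/208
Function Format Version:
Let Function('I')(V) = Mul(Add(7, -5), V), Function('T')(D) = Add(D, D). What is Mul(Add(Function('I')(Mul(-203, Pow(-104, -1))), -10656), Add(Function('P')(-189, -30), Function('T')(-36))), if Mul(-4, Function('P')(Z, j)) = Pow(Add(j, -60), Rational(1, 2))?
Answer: Add(Rational(9970362, 13), Mul(Rational(1661727, 208), I, Pow(10, Rational(1, 2)))) ≈ Add(7.6695e+5, Mul(25264., I))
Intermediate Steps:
Function('P')(Z, j) = Mul(Rational(-1, 4), Pow(Add(-60, j), Rational(1, 2))) (Function('P')(Z, j) = Mul(Rational(-1, 4), Pow(Add(j, -60), Rational(1, 2))) = Mul(Rational(-1, 4), Pow(Add(-60, j), Rational(1, 2))))
Function('T')(D) = Mul(2, D)
Function('I')(V) = Mul(2, V)
Mul(Add(Function('I')(Mul(-203, Pow(-104, -1))), -10656), Add(Function('P')(-189, -30), Function('T')(-36))) = Mul(Add(Mul(2, Mul(-203, Pow(-104, -1))), -10656), Add(Mul(Rational(-1, 4), Pow(Add(-60, -30), Rational(1, 2))), Mul(2, -36))) = Mul(Add(Mul(2, Mul(-203, Rational(-1, 104))), -10656), Add(Mul(Rational(-1, 4), Pow(-90, Rational(1, 2))), -72)) = Mul(Add(Mul(2, Rational(203, 104)), -10656), Add(Mul(Rational(-1, 4), Mul(3, I, Pow(10, Rational(1, 2)))), -72)) = Mul(Add(Rational(203, 52), -10656), Add(Mul(Rational(-3, 4), I, Pow(10, Rational(1, 2))), -72)) = Mul(Rational(-553909, 52), Add(-72, Mul(Rational(-3, 4), I, Pow(10, Rational(1, 2))))) = Add(Rational(9970362, 13), Mul(Rational(1661727, 208), I, Pow(10, Rational(1, 2))))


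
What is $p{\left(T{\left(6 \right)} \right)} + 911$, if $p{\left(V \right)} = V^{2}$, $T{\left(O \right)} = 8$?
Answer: $975$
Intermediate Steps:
$p{\left(T{\left(6 \right)} \right)} + 911 = 8^{2} + 911 = 64 + 911 = 975$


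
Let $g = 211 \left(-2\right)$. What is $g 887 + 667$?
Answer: $-373647$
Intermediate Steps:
$g = -422$
$g 887 + 667 = \left(-422\right) 887 + 667 = -374314 + 667 = -373647$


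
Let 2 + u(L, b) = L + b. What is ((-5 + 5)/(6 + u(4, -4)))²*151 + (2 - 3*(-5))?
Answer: 17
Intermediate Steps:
u(L, b) = -2 + L + b (u(L, b) = -2 + (L + b) = -2 + L + b)
((-5 + 5)/(6 + u(4, -4)))²*151 + (2 - 3*(-5)) = ((-5 + 5)/(6 + (-2 + 4 - 4)))²*151 + (2 - 3*(-5)) = (0/(6 - 2))²*151 + (2 + 15) = (0/4)²*151 + 17 = (0*(¼))²*151 + 17 = 0²*151 + 17 = 0*151 + 17 = 0 + 17 = 17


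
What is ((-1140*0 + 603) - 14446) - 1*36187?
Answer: -50030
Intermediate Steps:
((-1140*0 + 603) - 14446) - 1*36187 = ((0 + 603) - 14446) - 36187 = (603 - 14446) - 36187 = -13843 - 36187 = -50030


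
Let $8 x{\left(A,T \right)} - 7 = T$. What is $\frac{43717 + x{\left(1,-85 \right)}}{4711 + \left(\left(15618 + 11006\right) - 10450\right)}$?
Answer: $\frac{174829}{83540} \approx 2.0928$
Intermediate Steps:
$x{\left(A,T \right)} = \frac{7}{8} + \frac{T}{8}$
$\frac{43717 + x{\left(1,-85 \right)}}{4711 + \left(\left(15618 + 11006\right) - 10450\right)} = \frac{43717 + \left(\frac{7}{8} + \frac{1}{8} \left(-85\right)\right)}{4711 + \left(\left(15618 + 11006\right) - 10450\right)} = \frac{43717 + \left(\frac{7}{8} - \frac{85}{8}\right)}{4711 + \left(26624 - 10450\right)} = \frac{43717 - \frac{39}{4}}{4711 + 16174} = \frac{174829}{4 \cdot 20885} = \frac{174829}{4} \cdot \frac{1}{20885} = \frac{174829}{83540}$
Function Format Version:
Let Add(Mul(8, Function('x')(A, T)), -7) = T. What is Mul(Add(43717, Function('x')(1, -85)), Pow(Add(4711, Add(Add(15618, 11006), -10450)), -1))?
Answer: Rational(174829, 83540) ≈ 2.0928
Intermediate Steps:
Function('x')(A, T) = Add(Rational(7, 8), Mul(Rational(1, 8), T))
Mul(Add(43717, Function('x')(1, -85)), Pow(Add(4711, Add(Add(15618, 11006), -10450)), -1)) = Mul(Add(43717, Add(Rational(7, 8), Mul(Rational(1, 8), -85))), Pow(Add(4711, Add(Add(15618, 11006), -10450)), -1)) = Mul(Add(43717, Add(Rational(7, 8), Rational(-85, 8))), Pow(Add(4711, Add(26624, -10450)), -1)) = Mul(Add(43717, Rational(-39, 4)), Pow(Add(4711, 16174), -1)) = Mul(Rational(174829, 4), Pow(20885, -1)) = Mul(Rational(174829, 4), Rational(1, 20885)) = Rational(174829, 83540)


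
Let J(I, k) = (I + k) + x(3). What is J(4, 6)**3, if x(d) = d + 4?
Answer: 4913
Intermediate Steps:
x(d) = 4 + d
J(I, k) = 7 + I + k (J(I, k) = (I + k) + (4 + 3) = (I + k) + 7 = 7 + I + k)
J(4, 6)**3 = (7 + 4 + 6)**3 = 17**3 = 4913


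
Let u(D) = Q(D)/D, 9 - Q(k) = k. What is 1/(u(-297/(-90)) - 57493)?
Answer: -11/632404 ≈ -1.7394e-5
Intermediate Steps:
Q(k) = 9 - k
u(D) = (9 - D)/D
1/(u(-297/(-90)) - 57493) = 1/((9 - (-297)/(-90))/((-297/(-90))) - 57493) = 1/((9 - (-297)*(-1)/90)/((-297*(-1/90))) - 57493) = 1/((9 - 1*33/10)/(33/10) - 57493) = 1/(10*(9 - 33/10)/33 - 57493) = 1/((10/33)*(57/10) - 57493) = 1/(19/11 - 57493) = 1/(-632404/11) = -11/632404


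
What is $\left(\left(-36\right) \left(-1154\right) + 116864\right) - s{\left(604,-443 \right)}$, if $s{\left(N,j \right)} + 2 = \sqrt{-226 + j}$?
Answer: $158410 - i \sqrt{669} \approx 1.5841 \cdot 10^{5} - 25.865 i$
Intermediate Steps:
$s{\left(N,j \right)} = -2 + \sqrt{-226 + j}$
$\left(\left(-36\right) \left(-1154\right) + 116864\right) - s{\left(604,-443 \right)} = \left(\left(-36\right) \left(-1154\right) + 116864\right) - \left(-2 + \sqrt{-226 - 443}\right) = \left(41544 + 116864\right) - \left(-2 + \sqrt{-669}\right) = 158408 - \left(-2 + i \sqrt{669}\right) = 158408 + \left(2 - i \sqrt{669}\right) = 158410 - i \sqrt{669}$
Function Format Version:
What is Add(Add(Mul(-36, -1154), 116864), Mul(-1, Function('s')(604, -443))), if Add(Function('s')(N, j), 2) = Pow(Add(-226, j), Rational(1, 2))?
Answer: Add(158410, Mul(-1, I, Pow(669, Rational(1, 2)))) ≈ Add(1.5841e+5, Mul(-25.865, I))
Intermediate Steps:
Function('s')(N, j) = Add(-2, Pow(Add(-226, j), Rational(1, 2)))
Add(Add(Mul(-36, -1154), 116864), Mul(-1, Function('s')(604, -443))) = Add(Add(Mul(-36, -1154), 116864), Mul(-1, Add(-2, Pow(Add(-226, -443), Rational(1, 2))))) = Add(Add(41544, 116864), Mul(-1, Add(-2, Pow(-669, Rational(1, 2))))) = Add(158408, Mul(-1, Add(-2, Mul(I, Pow(669, Rational(1, 2)))))) = Add(158408, Add(2, Mul(-1, I, Pow(669, Rational(1, 2))))) = Add(158410, Mul(-1, I, Pow(669, Rational(1, 2))))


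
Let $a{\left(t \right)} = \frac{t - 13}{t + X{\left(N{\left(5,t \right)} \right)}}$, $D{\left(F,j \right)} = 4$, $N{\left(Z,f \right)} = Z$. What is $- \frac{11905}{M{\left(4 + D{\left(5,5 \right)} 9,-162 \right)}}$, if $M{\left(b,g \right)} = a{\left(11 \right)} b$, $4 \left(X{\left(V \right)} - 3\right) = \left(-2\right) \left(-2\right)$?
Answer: $\frac{35715}{16} \approx 2232.2$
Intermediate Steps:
$X{\left(V \right)} = 4$ ($X{\left(V \right)} = 3 + \frac{\left(-2\right) \left(-2\right)}{4} = 3 + \frac{1}{4} \cdot 4 = 3 + 1 = 4$)
$a{\left(t \right)} = \frac{-13 + t}{4 + t}$ ($a{\left(t \right)} = \frac{t - 13}{t + 4} = \frac{-13 + t}{4 + t}$)
$M{\left(b,g \right)} = - \frac{2 b}{15}$ ($M{\left(b,g \right)} = \frac{-13 + 11}{4 + 11} b = \frac{1}{15} \left(-2\right) b = - \frac{2 b}{15}$)
$- \frac{11905}{M{\left(4 + D{\left(5,5 \right)} 9,-162 \right)}} = - \frac{11905}{\left(- \frac{2}{15}\right) \left(4 + 4 \cdot 9\right)} = - \frac{11905}{\left(- \frac{2}{15}\right) \left(4 + 36\right)} = - \frac{11905}{\left(- \frac{2}{15}\right) 40} = - \frac{11905}{- \frac{16}{3}} = \left(-11905\right) \left(- \frac{3}{16}\right) = \frac{35715}{16}$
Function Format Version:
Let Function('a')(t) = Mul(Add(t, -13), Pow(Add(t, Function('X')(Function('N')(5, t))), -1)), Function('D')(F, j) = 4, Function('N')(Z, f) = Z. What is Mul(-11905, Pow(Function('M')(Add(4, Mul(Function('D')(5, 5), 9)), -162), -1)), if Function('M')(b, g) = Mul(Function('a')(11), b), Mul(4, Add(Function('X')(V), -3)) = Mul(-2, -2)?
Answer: Rational(35715, 16) ≈ 2232.2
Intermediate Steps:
Function('X')(V) = 4 (Function('X')(V) = Add(3, Mul(Rational(1, 4), Mul(-2, -2))) = Add(3, Mul(Rational(1, 4), 4)) = Add(3, 1) = 4)
Function('a')(t) = Mul(Pow(Add(4, t), -1), Add(-13, t)) (Function('a')(t) = Mul(Add(t, -13), Pow(Add(t, 4), -1)) = Mul(Add(-13, t), Pow(Add(4, t), -1)) = Mul(Pow(Add(4, t), -1), Add(-13, t)))
Function('M')(b, g) = Mul(Rational(-2, 15), b) (Function('M')(b, g) = Mul(Mul(Pow(Add(4, 11), -1), Add(-13, 11)), b) = Mul(Mul(Pow(15, -1), -2), b) = Mul(Mul(Rational(1, 15), -2), b) = Mul(Rational(-2, 15), b))
Mul(-11905, Pow(Function('M')(Add(4, Mul(Function('D')(5, 5), 9)), -162), -1)) = Mul(-11905, Pow(Mul(Rational(-2, 15), Add(4, Mul(4, 9))), -1)) = Mul(-11905, Pow(Mul(Rational(-2, 15), Add(4, 36)), -1)) = Mul(-11905, Pow(Mul(Rational(-2, 15), 40), -1)) = Mul(-11905, Pow(Rational(-16, 3), -1)) = Mul(-11905, Rational(-3, 16)) = Rational(35715, 16)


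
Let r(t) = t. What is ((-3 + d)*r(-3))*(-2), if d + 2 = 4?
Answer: -6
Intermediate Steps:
d = 2 (d = -2 + 4 = 2)
((-3 + d)*r(-3))*(-2) = ((-3 + 2)*(-3))*(-2) = -1*(-3)*(-2) = 3*(-2) = -6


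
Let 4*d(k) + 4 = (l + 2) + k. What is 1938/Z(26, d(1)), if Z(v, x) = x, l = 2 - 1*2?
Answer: -7752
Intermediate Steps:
l = 0 (l = 2 - 2 = 0)
d(k) = -½ + k/4 (d(k) = -1 + ((0 + 2) + k)/4 = -1 + (2 + k)/4 = -1 + (½ + k/4) = -½ + k/4)
1938/Z(26, d(1)) = 1938/(-½ + (¼)*1) = 1938/(-½ + ¼) = 1938/(-¼) = 1938*(-4) = -7752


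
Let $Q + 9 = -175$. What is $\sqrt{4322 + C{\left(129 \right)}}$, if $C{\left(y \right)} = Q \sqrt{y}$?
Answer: $\sqrt{4322 - 184 \sqrt{129}} \approx 47.246$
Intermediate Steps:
$Q = -184$ ($Q = -9 - 175 = -184$)
$C{\left(y \right)} = - 184 \sqrt{y}$
$\sqrt{4322 + C{\left(129 \right)}} = \sqrt{4322 - 184 \sqrt{129}}$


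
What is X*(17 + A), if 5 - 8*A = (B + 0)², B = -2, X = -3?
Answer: -411/8 ≈ -51.375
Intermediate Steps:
A = ⅛ (A = 5/8 - (-2 + 0)²/8 = 5/8 - ⅛*(-2)² = 5/8 - ⅛*4 = 5/8 - ½ = ⅛ ≈ 0.12500)
X*(17 + A) = -3*(17 + ⅛) = -3*137/8 = -411/8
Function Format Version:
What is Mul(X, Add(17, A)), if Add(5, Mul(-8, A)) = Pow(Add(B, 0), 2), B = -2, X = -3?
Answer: Rational(-411, 8) ≈ -51.375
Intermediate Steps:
A = Rational(1, 8) (A = Add(Rational(5, 8), Mul(Rational(-1, 8), Pow(Add(-2, 0), 2))) = Add(Rational(5, 8), Mul(Rational(-1, 8), Pow(-2, 2))) = Add(Rational(5, 8), Mul(Rational(-1, 8), 4)) = Add(Rational(5, 8), Rational(-1, 2)) = Rational(1, 8) ≈ 0.12500)
Mul(X, Add(17, A)) = Mul(-3, Add(17, Rational(1, 8))) = Mul(-3, Rational(137, 8)) = Rational(-411, 8)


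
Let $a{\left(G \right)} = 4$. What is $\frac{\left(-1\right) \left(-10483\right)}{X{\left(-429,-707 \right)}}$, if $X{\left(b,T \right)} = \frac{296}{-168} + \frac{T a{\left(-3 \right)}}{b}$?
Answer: $\frac{10493483}{4835} \approx 2170.3$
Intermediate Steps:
$X{\left(b,T \right)} = - \frac{37}{21} + \frac{4 T}{b}$ ($X{\left(b,T \right)} = \frac{296}{-168} + \frac{T 4}{b} = 296 \left(- \frac{1}{168}\right) + \frac{4 T}{b} = - \frac{37}{21} + \frac{4 T}{b}$)
$\frac{\left(-1\right) \left(-10483\right)}{X{\left(-429,-707 \right)}} = \frac{\left(-1\right) \left(-10483\right)}{- \frac{37}{21} + 4 \left(-707\right) \frac{1}{-429}} = \frac{10483}{- \frac{37}{21} + 4 \left(-707\right) \left(- \frac{1}{429}\right)} = \frac{10483}{- \frac{37}{21} + \frac{2828}{429}} = \frac{10483}{\frac{4835}{1001}} = 10483 \cdot \frac{1001}{4835} = \frac{10493483}{4835}$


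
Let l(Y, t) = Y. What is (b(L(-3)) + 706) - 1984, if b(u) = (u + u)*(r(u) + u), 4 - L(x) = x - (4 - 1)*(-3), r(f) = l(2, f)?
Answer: -1278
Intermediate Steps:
r(f) = 2
L(x) = -5 - x (L(x) = 4 - (x - (4 - 1)*(-3)) = 4 - (x - 3*(-3)) = 4 - (x - 1*(-9)) = 4 - (x + 9) = 4 - (9 + x) = 4 + (-9 - x) = -5 - x)
b(u) = 2*u*(2 + u) (b(u) = (u + u)*(2 + u) = (2*u)*(2 + u) = 2*u*(2 + u))
(b(L(-3)) + 706) - 1984 = (2*(-5 - 1*(-3))*(2 + (-5 - 1*(-3))) + 706) - 1984 = (2*(-5 + 3)*(2 + (-5 + 3)) + 706) - 1984 = (2*(-2)*(2 - 2) + 706) - 1984 = (2*(-2)*0 + 706) - 1984 = (0 + 706) - 1984 = 706 - 1984 = -1278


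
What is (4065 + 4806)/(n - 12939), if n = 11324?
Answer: -8871/1615 ≈ -5.4929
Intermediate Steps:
(4065 + 4806)/(n - 12939) = (4065 + 4806)/(11324 - 12939) = 8871/(-1615) = 8871*(-1/1615) = -8871/1615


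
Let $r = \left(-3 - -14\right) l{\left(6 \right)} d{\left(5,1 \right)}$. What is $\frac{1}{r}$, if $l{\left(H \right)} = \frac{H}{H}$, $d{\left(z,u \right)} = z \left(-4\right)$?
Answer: $- \frac{1}{220} \approx -0.0045455$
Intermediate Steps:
$d{\left(z,u \right)} = - 4 z$
$l{\left(H \right)} = 1$
$r = -220$ ($r = \left(-3 - -14\right) 1 \left(\left(-4\right) 5\right) = \left(-3 + 14\right) 1 \left(-20\right) = 11 \cdot 1 \left(-20\right) = 11 \left(-20\right) = -220$)
$\frac{1}{r} = \frac{1}{-220} = - \frac{1}{220}$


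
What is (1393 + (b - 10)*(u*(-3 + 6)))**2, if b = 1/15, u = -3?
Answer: 54937744/25 ≈ 2.1975e+6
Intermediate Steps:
b = 1/15 ≈ 0.066667
(1393 + (b - 10)*(u*(-3 + 6)))**2 = (1393 + (1/15 - 10)*(-3*(-3 + 6)))**2 = (1393 - (-149)*3/5)**2 = (1393 - 149/15*(-9))**2 = (1393 + 447/5)**2 = (7412/5)**2 = 54937744/25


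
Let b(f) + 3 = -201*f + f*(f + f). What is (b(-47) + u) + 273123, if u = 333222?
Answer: 620207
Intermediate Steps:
b(f) = -3 - 201*f + 2*f**2 (b(f) = -3 + (-201*f + f*(f + f)) = -3 + (-201*f + f*(2*f)) = -3 + (-201*f + 2*f**2) = -3 - 201*f + 2*f**2)
(b(-47) + u) + 273123 = ((-3 - 201*(-47) + 2*(-47)**2) + 333222) + 273123 = ((-3 + 9447 + 2*2209) + 333222) + 273123 = ((-3 + 9447 + 4418) + 333222) + 273123 = (13862 + 333222) + 273123 = 347084 + 273123 = 620207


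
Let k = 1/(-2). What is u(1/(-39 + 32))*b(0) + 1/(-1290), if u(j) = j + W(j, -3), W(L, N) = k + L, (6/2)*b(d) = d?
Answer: -1/1290 ≈ -0.00077519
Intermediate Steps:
k = -1/2 ≈ -0.50000
b(d) = d/3
W(L, N) = -1/2 + L
u(j) = -1/2 + 2*j (u(j) = j + (-1/2 + j) = -1/2 + 2*j)
u(1/(-39 + 32))*b(0) + 1/(-1290) = (-1/2 + 2/(-39 + 32))*((1/3)*0) + 1/(-1290) = (-1/2 + 2/(-7))*0 - 1/1290 = (-1/2 + 2*(-1/7))*0 - 1/1290 = (-1/2 - 2/7)*0 - 1/1290 = -11/14*0 - 1/1290 = 0 - 1/1290 = -1/1290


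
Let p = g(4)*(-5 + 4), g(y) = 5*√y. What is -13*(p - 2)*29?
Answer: 4524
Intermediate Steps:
p = -10 (p = (5*√4)*(-5 + 4) = (5*2)*(-1) = 10*(-1) = -10)
-13*(p - 2)*29 = -13*(-10 - 2)*29 = -13*(-12)*29 = 156*29 = 4524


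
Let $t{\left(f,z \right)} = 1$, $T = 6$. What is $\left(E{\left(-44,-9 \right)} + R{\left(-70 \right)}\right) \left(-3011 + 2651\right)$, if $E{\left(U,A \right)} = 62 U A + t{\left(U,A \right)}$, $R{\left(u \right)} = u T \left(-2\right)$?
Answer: $-9141480$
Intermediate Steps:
$R{\left(u \right)} = - 12 u$ ($R{\left(u \right)} = u 6 \left(-2\right) = 6 u \left(-2\right) = - 12 u$)
$E{\left(U,A \right)} = 1 + 62 A U$ ($E{\left(U,A \right)} = 62 U A + 1 = 62 A U + 1 = 1 + 62 A U$)
$\left(E{\left(-44,-9 \right)} + R{\left(-70 \right)}\right) \left(-3011 + 2651\right) = \left(\left(1 + 62 \left(-9\right) \left(-44\right)\right) - -840\right) \left(-3011 + 2651\right) = \left(\left(1 + 24552\right) + 840\right) \left(-360\right) = \left(24553 + 840\right) \left(-360\right) = 25393 \left(-360\right) = -9141480$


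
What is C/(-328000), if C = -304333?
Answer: 304333/328000 ≈ 0.92784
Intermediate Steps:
C/(-328000) = -304333/(-328000) = -304333*(-1/328000) = 304333/328000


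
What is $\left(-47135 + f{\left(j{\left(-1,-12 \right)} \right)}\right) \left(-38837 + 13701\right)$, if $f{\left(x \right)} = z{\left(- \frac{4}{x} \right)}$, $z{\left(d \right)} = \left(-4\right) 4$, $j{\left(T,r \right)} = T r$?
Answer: $1185187536$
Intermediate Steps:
$z{\left(d \right)} = -16$
$f{\left(x \right)} = -16$
$\left(-47135 + f{\left(j{\left(-1,-12 \right)} \right)}\right) \left(-38837 + 13701\right) = \left(-47135 - 16\right) \left(-38837 + 13701\right) = \left(-47151\right) \left(-25136\right) = 1185187536$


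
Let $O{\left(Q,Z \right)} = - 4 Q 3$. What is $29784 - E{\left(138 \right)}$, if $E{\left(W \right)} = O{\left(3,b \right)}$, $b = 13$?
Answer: $29820$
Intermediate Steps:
$O{\left(Q,Z \right)} = - 12 Q$
$E{\left(W \right)} = -36$ ($E{\left(W \right)} = \left(-12\right) 3 = -36$)
$29784 - E{\left(138 \right)} = 29784 - -36 = 29784 + 36 = 29820$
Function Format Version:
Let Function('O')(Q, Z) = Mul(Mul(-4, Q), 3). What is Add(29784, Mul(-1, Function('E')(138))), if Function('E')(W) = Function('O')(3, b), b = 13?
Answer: 29820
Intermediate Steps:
Function('O')(Q, Z) = Mul(-12, Q)
Function('E')(W) = -36 (Function('E')(W) = Mul(-12, 3) = -36)
Add(29784, Mul(-1, Function('E')(138))) = Add(29784, Mul(-1, -36)) = Add(29784, 36) = 29820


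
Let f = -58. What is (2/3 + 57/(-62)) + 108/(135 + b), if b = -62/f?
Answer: 198545/366978 ≈ 0.54103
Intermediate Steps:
b = 31/29 (b = -62/(-58) = -62*(-1/58) = 31/29 ≈ 1.0690)
(2/3 + 57/(-62)) + 108/(135 + b) = (2/3 + 57/(-62)) + 108/(135 + 31/29) = (2*(⅓) + 57*(-1/62)) + 108/(3946/29) = (⅔ - 57/62) + 108*(29/3946) = -47/186 + 1566/1973 = 198545/366978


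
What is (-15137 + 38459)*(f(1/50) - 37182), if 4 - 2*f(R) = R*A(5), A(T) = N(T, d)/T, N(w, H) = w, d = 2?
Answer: -43355609661/50 ≈ -8.6711e+8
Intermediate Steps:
A(T) = 1 (A(T) = T/T = 1)
f(R) = 2 - R/2
(-15137 + 38459)*(f(1/50) - 37182) = (-15137 + 38459)*((2 - ½/50) - 37182) = 23322*((2 - ½*1/50) - 37182) = 23322*((2 - 1/100) - 37182) = 23322*(199/100 - 37182) = 23322*(-3718001/100) = -43355609661/50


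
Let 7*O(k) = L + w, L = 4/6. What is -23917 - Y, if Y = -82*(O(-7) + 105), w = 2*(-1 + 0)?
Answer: -321775/21 ≈ -15323.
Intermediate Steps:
L = 2/3 (L = 4*(1/6) = 2/3 ≈ 0.66667)
w = -2 (w = 2*(-1) = -2)
O(k) = -4/21 (O(k) = (2/3 - 2)/7 = (1/7)*(-4/3) = -4/21)
Y = -180482/21 (Y = -82*(-4/21 + 105) = -82*2201/21 = -180482/21 ≈ -8594.4)
-23917 - Y = -23917 - 1*(-180482/21) = -23917 + 180482/21 = -321775/21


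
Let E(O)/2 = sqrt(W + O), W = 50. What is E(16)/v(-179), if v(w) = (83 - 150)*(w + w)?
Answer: sqrt(66)/11993 ≈ 0.00067740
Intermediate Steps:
E(O) = 2*sqrt(50 + O)
v(w) = -134*w
E(16)/v(-179) = (2*sqrt(50 + 16))/((-134*(-179))) = (2*sqrt(66))/23986 = (2*sqrt(66))*(1/23986) = sqrt(66)/11993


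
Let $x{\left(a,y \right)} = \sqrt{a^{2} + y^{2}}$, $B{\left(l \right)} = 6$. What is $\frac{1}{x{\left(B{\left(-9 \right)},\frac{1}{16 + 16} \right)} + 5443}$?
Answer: $\frac{5573632}{30337242111} - \frac{32 \sqrt{36865}}{30337242111} \approx 0.00018352$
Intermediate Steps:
$\frac{1}{x{\left(B{\left(-9 \right)},\frac{1}{16 + 16} \right)} + 5443} = \frac{1}{\sqrt{6^{2} + \left(\frac{1}{16 + 16}\right)^{2}} + 5443} = \frac{1}{\sqrt{36 + \left(\frac{1}{32}\right)^{2}} + 5443} = \frac{1}{\sqrt{36 + \frac{1}{1024}} + 5443} = \frac{1}{\sqrt{\frac{36865}{1024}} + 5443} = \frac{1}{\frac{\sqrt{36865}}{32} + 5443} = \frac{1}{5443 + \frac{\sqrt{36865}}{32}}$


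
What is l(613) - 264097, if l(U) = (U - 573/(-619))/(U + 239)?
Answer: -34820302154/131847 ≈ -2.6410e+5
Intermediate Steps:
l(U) = (573/619 + U)/(239 + U) (l(U) = (U - 573*(-1/619))/(239 + U) = (U + 573/619)/(239 + U) = (573/619 + U)/(239 + U))
l(613) - 264097 = (573/619 + 613)/(239 + 613) - 264097 = (380020/619)/852 - 264097 = (1/852)*(380020/619) - 264097 = 95005/131847 - 264097 = -34820302154/131847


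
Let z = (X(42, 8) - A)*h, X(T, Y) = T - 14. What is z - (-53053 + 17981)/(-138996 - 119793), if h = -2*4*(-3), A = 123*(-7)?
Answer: 5521487032/258789 ≈ 21336.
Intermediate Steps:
X(T, Y) = -14 + T
A = -861
h = 24 (h = -8*(-3) = 24)
z = 21336 (z = ((-14 + 42) - 1*(-861))*24 = (28 + 861)*24 = 889*24 = 21336)
z - (-53053 + 17981)/(-138996 - 119793) = 21336 - (-53053 + 17981)/(-138996 - 119793) = 21336 - (-35072)/(-258789) = 21336 - (-35072)*(-1)/258789 = 21336 - 1*35072/258789 = 21336 - 35072/258789 = 5521487032/258789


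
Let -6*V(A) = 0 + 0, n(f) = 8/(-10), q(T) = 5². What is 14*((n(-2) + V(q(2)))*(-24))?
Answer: 1344/5 ≈ 268.80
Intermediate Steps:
q(T) = 25
n(f) = -⅘ (n(f) = 8*(-⅒) = -⅘)
V(A) = 0 (V(A) = -(0 + 0)/6 = -⅙*0 = 0)
14*((n(-2) + V(q(2)))*(-24)) = 14*((-⅘ + 0)*(-24)) = 14*(-⅘*(-24)) = 14*(96/5) = 1344/5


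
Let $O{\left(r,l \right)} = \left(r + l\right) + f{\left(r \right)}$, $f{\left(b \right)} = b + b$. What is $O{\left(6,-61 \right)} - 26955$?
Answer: $-26998$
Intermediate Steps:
$f{\left(b \right)} = 2 b$
$O{\left(r,l \right)} = l + 3 r$ ($O{\left(r,l \right)} = \left(r + l\right) + 2 r = \left(l + r\right) + 2 r = l + 3 r$)
$O{\left(6,-61 \right)} - 26955 = \left(-61 + 3 \cdot 6\right) - 26955 = \left(-61 + 18\right) - 26955 = -43 - 26955 = -26998$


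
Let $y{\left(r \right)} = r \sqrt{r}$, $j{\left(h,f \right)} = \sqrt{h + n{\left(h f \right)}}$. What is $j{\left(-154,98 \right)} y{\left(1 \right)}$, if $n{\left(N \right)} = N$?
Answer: $33 i \sqrt{14} \approx 123.47 i$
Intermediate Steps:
$j{\left(h,f \right)} = \sqrt{h + f h}$ ($j{\left(h,f \right)} = \sqrt{h + h f} = \sqrt{h + f h}$)
$y{\left(r \right)} = r^{\frac{3}{2}}$
$j{\left(-154,98 \right)} y{\left(1 \right)} = \sqrt{- 154 \left(1 + 98\right)} 1^{\frac{3}{2}} = \sqrt{\left(-154\right) 99} \cdot 1 = \sqrt{-15246} \cdot 1 = 33 i \sqrt{14} \cdot 1 = 33 i \sqrt{14}$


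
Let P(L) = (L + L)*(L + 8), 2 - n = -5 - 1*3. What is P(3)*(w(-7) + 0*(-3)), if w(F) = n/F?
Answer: -660/7 ≈ -94.286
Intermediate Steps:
n = 10 (n = 2 - (-5 - 1*3) = 2 - (-5 - 3) = 2 - 1*(-8) = 2 + 8 = 10)
P(L) = 2*L*(8 + L) (P(L) = (2*L)*(8 + L) = 2*L*(8 + L))
w(F) = 10/F
P(3)*(w(-7) + 0*(-3)) = (2*3*(8 + 3))*(10/(-7) + 0*(-3)) = (2*3*11)*(10*(-⅐) + 0) = 66*(-10/7 + 0) = 66*(-10/7) = -660/7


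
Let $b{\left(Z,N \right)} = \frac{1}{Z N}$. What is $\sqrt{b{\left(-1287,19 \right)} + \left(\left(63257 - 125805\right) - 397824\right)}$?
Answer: $\frac{i \sqrt{30586563696689}}{8151} \approx 678.51 i$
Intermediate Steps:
$b{\left(Z,N \right)} = \frac{1}{N Z}$
$\sqrt{b{\left(-1287,19 \right)} + \left(\left(63257 - 125805\right) - 397824\right)} = \sqrt{\frac{1}{19 \left(-1287\right)} + \left(\left(63257 - 125805\right) - 397824\right)} = \sqrt{\frac{1}{19} \left(- \frac{1}{1287}\right) - 460372} = \sqrt{- \frac{1}{24453} - 460372} = \sqrt{- \frac{11257476517}{24453}} = \frac{i \sqrt{30586563696689}}{8151}$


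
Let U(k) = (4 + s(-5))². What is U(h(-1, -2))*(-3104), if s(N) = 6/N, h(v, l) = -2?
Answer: -608384/25 ≈ -24335.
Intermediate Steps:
U(k) = 196/25 (U(k) = (4 + 6/(-5))² = (4 + 6*(-⅕))² = (4 - 6/5)² = (14/5)² = 196/25)
U(h(-1, -2))*(-3104) = (196/25)*(-3104) = -608384/25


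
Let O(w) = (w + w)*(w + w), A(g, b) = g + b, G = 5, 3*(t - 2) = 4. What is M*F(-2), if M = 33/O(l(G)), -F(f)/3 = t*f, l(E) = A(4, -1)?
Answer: 55/3 ≈ 18.333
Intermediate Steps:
t = 10/3 (t = 2 + (1/3)*4 = 2 + 4/3 = 10/3 ≈ 3.3333)
A(g, b) = b + g
l(E) = 3 (l(E) = -1 + 4 = 3)
O(w) = 4*w**2 (O(w) = (2*w)*(2*w) = 4*w**2)
F(f) = -10*f
M = 11/12 (M = 33/((4*3**2)) = 33/((4*9)) = 33/36 = 33*(1/36) = 11/12 ≈ 0.91667)
M*F(-2) = 11*(-10*(-2))/12 = (11/12)*20 = 55/3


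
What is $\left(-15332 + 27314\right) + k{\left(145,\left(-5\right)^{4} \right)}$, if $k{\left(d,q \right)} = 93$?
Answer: $12075$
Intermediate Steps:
$\left(-15332 + 27314\right) + k{\left(145,\left(-5\right)^{4} \right)} = \left(-15332 + 27314\right) + 93 = 11982 + 93 = 12075$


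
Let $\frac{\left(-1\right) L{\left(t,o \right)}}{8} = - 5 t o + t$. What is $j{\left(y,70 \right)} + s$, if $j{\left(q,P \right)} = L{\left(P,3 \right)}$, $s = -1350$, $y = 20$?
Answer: $6490$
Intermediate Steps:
$L{\left(t,o \right)} = - 8 t + 40 o t$ ($L{\left(t,o \right)} = - 8 \left(- 5 t o + t\right) = - 8 \left(- 5 o t + t\right) = - 8 \left(t - 5 o t\right) = - 8 t + 40 o t$)
$j{\left(q,P \right)} = 112 P$ ($j{\left(q,P \right)} = 8 P \left(-1 + 5 \cdot 3\right) = 8 P \left(-1 + 15\right) = 8 P 14 = 112 P$)
$j{\left(y,70 \right)} + s = 112 \cdot 70 - 1350 = 7840 - 1350 = 6490$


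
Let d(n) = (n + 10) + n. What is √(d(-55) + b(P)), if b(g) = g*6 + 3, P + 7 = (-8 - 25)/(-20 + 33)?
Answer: I*√26065/13 ≈ 12.419*I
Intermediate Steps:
d(n) = 10 + 2*n (d(n) = (10 + n) + n = 10 + 2*n)
P = -124/13 (P = -7 + (-8 - 25)/(-20 + 33) = -7 - 33/13 = -124/13 ≈ -9.5385)
b(g) = 3 + 6*g (b(g) = 6*g + 3 = 3 + 6*g)
√(d(-55) + b(P)) = √((10 + 2*(-55)) + (3 + 6*(-124/13))) = √((10 - 110) + (3 - 744/13)) = √(-100 - 705/13) = √(-2005/13) = I*√26065/13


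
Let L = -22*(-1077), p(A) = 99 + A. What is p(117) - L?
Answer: -23478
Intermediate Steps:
L = 23694
p(117) - L = (99 + 117) - 1*23694 = 216 - 23694 = -23478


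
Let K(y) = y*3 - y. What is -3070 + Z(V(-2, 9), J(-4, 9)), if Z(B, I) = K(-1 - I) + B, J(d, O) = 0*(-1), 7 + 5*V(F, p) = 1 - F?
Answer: -15364/5 ≈ -3072.8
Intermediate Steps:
V(F, p) = -6/5 - F/5 (V(F, p) = -7/5 + (1 - F)/5 = -7/5 + (⅕ - F/5) = -6/5 - F/5)
J(d, O) = 0
K(y) = 2*y (K(y) = 3*y - y = 2*y)
Z(B, I) = -2 + B - 2*I (Z(B, I) = 2*(-1 - I) + B = (-2 - 2*I) + B = -2 + B - 2*I)
-3070 + Z(V(-2, 9), J(-4, 9)) = -3070 + (-2 + (-6/5 - ⅕*(-2)) - 2*0) = -3070 + (-2 + (-6/5 + ⅖) + 0) = -3070 + (-2 - ⅘ + 0) = -3070 - 14/5 = -15364/5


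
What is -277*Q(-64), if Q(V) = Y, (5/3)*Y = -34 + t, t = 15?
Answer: 15789/5 ≈ 3157.8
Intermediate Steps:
Y = -57/5 (Y = 3*(-34 + 15)/5 = (⅗)*(-19) = -57/5 ≈ -11.400)
Q(V) = -57/5
-277*Q(-64) = -277*(-57/5) = 15789/5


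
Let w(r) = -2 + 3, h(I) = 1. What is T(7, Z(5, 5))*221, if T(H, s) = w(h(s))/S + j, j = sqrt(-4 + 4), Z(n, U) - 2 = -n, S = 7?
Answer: 221/7 ≈ 31.571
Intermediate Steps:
Z(n, U) = 2 - n
w(r) = 1
j = 0 (j = sqrt(0) = 0)
T(H, s) = 1/7 (T(H, s) = 1/7 + 0 = 1/7)
T(7, Z(5, 5))*221 = (1/7)*221 = 221/7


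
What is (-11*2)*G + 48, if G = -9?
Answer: 246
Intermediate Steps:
(-11*2)*G + 48 = -11*2*(-9) + 48 = -22*(-9) + 48 = 198 + 48 = 246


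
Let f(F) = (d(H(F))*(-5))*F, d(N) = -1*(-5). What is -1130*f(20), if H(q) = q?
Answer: 565000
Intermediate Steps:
d(N) = 5
f(F) = -25*F (f(F) = (5*(-5))*F = -25*F)
-1130*f(20) = -(-28250)*20 = -1130*(-500) = 565000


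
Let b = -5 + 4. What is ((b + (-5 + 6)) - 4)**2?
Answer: 16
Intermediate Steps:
b = -1
((b + (-5 + 6)) - 4)**2 = ((-1 + (-5 + 6)) - 4)**2 = ((-1 + 1) - 4)**2 = (0 - 4)**2 = (-4)**2 = 16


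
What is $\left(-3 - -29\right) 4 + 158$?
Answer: $262$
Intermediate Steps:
$\left(-3 - -29\right) 4 + 158 = \left(-3 + 29\right) 4 + 158 = 26 \cdot 4 + 158 = 104 + 158 = 262$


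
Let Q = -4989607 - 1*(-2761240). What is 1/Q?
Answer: -1/2228367 ≈ -4.4876e-7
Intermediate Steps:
Q = -2228367 (Q = -4989607 + 2761240 = -2228367)
1/Q = 1/(-2228367) = -1/2228367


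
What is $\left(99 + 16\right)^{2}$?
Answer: $13225$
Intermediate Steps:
$\left(99 + 16\right)^{2} = 115^{2} = 13225$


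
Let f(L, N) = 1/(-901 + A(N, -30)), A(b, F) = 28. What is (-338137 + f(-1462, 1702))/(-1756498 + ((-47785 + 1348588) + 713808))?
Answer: -295193602/225332649 ≈ -1.3100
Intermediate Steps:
f(L, N) = -1/873 (f(L, N) = 1/(-901 + 28) = 1/(-873) = -1/873)
(-338137 + f(-1462, 1702))/(-1756498 + ((-47785 + 1348588) + 713808)) = (-338137 - 1/873)/(-1756498 + ((-47785 + 1348588) + 713808)) = -295193602/(873*(-1756498 + (1300803 + 713808))) = -295193602/(873*(-1756498 + 2014611)) = -295193602/873/258113 = -295193602/873*1/258113 = -295193602/225332649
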